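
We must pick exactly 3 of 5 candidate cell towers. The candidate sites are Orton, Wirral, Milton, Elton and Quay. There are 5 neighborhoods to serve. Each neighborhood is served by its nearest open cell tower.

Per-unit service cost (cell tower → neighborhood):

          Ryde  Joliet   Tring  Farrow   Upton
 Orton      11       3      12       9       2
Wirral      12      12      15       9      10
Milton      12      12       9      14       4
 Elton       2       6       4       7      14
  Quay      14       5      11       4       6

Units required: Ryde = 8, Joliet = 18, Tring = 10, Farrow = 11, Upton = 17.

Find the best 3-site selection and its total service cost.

With exactly 3 open, each neighborhood uses its cheapest among the chosen.
{Orton, Elton, Quay}: Ryde→Elton 2·8=16, Joliet→Orton 3·18=54, Tring→Elton 4·10=40, Farrow→Quay 4·11=44, Upton→Orton 2·17=34. Service cost 188.
{Orton, Wirral, Elton}: service cost 221
{Orton, Milton, Elton}: service cost 221
Among all 10 size-3 choices, {Orton, Elton, Quay} is lowest.

Choose Orton, Elton and Quay; total service cost 188.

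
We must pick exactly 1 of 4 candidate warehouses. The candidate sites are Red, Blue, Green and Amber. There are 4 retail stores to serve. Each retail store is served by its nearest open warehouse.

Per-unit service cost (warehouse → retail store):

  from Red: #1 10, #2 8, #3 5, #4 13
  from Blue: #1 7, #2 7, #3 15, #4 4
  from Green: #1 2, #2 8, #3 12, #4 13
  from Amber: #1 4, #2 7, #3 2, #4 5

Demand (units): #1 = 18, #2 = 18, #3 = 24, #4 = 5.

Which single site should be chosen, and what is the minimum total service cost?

With exactly 1 open, each retail store uses its cheapest among the chosen.
{Amber}: #1→Amber 4·18=72, #2→Amber 7·18=126, #3→Amber 2·24=48, #4→Amber 5·5=25. Service cost 271.
{Red}: service cost 509
{Green}: service cost 533
Among all 4 size-1 choices, {Amber} is lowest.

Choose Amber only; total service cost 271.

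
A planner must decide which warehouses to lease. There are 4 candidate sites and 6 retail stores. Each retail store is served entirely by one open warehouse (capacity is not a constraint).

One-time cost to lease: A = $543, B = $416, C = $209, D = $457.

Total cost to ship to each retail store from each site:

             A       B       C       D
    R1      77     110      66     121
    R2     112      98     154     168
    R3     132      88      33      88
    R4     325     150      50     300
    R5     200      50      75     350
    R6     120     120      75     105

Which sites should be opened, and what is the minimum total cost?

Open C only; minimum total cost 662.

For any fixed open set, each retail store goes to its cheapest open site; total = fixed + service.
{C}: R1→C 66, R2→C 154, R3→C 33, R4→C 50, R5→C 75, R6→C 75. Service 453; fixed 209; total 662.
{B, C}: R1→C 66, R2→B 98, R3→C 33, R4→C 50, R5→B 50, R6→C 75. Service 372; fixed 625; total 997.
{B}: R1→B 110, R2→B 98, R3→B 88, R4→B 150, R5→B 50, R6→B 120. Service 616; fixed 416; total 1032.
{A, B, C, D}: service 372 + fixed 1625 = 1997
(All 15 nonempty subsets were checked; C only is lowest.)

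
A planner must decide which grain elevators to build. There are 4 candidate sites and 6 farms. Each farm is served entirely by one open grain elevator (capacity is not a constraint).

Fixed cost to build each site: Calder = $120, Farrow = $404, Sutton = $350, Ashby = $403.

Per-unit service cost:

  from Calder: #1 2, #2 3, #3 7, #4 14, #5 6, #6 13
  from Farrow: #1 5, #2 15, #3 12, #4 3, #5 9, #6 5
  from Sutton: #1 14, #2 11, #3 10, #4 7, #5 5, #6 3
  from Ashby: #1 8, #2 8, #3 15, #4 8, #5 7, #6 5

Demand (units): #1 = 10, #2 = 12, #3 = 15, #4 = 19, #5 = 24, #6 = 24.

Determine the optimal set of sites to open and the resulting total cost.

For any fixed open set, each farm goes to its cheapest open site; total = fixed + service.
{Calder, Sutton}: #1→Calder 2·10=20, #2→Calder 3·12=36, #3→Calder 7·15=105, #4→Sutton 7·19=133, #5→Sutton 5·24=120, #6→Sutton 3·24=72. Service 486; fixed 470; total 956.
{Calder}: service 883 + fixed 120 = 1003
{Calder, Farrow}: #1→Calder 2·10=20, #2→Calder 3·12=36, #3→Calder 7·15=105, #4→Farrow 3·19=57, #5→Calder 6·24=144, #6→Farrow 5·24=120. Service 482; fixed 524; total 1006.
{Calder, Farrow, Sutton, Ashby}: service 410 + fixed 1277 = 1687
No other subset beats 956.

Open Calder and Sutton; minimum total cost 956.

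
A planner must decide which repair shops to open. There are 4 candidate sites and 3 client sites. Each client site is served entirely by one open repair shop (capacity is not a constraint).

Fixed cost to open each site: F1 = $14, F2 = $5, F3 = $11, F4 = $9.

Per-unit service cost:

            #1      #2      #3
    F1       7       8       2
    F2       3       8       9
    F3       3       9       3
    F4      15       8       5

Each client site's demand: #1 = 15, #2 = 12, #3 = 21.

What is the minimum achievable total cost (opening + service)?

Minimum total cost: 202

For any fixed open set, each client site goes to its cheapest open site; total = fixed + service.
{F1, F2}: #1→F2 3·15=45, #2→F1 8·12=96, #3→F1 2·21=42. Service 183; fixed 19; total 202.
{F1, F3}: service 183 + fixed 25 = 208
{F1, F2, F4}: service 183 + fixed 28 = 211
{F1, F2, F3, F4}: #1→F2 3·15=45, #2→F1 8·12=96, #3→F1 2·21=42. Service 183; fixed 39; total 222.
(All 15 nonempty subsets were checked; F1 and F2 is lowest.)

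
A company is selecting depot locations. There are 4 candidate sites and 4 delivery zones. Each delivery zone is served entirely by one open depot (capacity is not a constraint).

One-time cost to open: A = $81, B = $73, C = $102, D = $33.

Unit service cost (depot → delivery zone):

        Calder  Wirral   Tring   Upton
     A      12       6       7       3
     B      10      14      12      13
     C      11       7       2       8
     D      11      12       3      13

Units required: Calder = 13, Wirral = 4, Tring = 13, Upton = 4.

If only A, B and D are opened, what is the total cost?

Total cost: 392

Each delivery zone is assigned to its cheapest site among the open ones.
{A, B, D}: Calder→B 10·13=130, Wirral→A 6·4=24, Tring→D 3·13=39, Upton→A 3·4=12. Service 205; fixed 187; total 392.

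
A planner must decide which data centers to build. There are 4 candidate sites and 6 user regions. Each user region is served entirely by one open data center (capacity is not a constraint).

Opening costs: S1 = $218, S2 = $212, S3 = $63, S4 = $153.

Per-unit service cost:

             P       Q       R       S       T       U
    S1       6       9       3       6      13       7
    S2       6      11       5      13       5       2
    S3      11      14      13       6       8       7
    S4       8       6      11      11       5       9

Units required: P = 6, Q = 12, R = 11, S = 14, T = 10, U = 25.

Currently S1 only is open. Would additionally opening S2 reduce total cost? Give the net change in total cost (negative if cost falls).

No — net change +7 (cost rises by 7).

Current service cost with {S1}: 566.
Adding S2: each user region re-picks its cheapest; new service cost 361, saving 205.
Extra fixed cost: 212. Net change = 212 − 205 = 7.
(Totals: 784 → 791.)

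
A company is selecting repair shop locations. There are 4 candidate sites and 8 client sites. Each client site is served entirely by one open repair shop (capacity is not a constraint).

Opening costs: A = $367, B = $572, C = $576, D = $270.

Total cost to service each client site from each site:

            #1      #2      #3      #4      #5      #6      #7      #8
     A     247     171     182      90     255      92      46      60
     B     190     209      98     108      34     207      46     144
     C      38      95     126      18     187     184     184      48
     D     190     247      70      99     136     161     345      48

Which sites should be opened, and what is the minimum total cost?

Open C only; minimum total cost 1456.

For any fixed open set, each client site goes to its cheapest open site; total = fixed + service.
{C}: #1→C 38, #2→C 95, #3→C 126, #4→C 18, #5→C 187, #6→C 184, #7→C 184, #8→C 48. Service 880; fixed 576; total 1456.
{A, D}: #1→D 190, #2→A 171, #3→D 70, #4→A 90, #5→D 136, #6→A 92, #7→A 46, #8→D 48. Service 843; fixed 637; total 1480.
{A}: service 1143 + fixed 367 = 1510
{A, B, C, D}: #1→C 38, #2→C 95, #3→D 70, #4→C 18, #5→B 34, #6→A 92, #7→A 46, #8→C 48. Service 441; fixed 1785; total 2226.
No other subset beats 1456.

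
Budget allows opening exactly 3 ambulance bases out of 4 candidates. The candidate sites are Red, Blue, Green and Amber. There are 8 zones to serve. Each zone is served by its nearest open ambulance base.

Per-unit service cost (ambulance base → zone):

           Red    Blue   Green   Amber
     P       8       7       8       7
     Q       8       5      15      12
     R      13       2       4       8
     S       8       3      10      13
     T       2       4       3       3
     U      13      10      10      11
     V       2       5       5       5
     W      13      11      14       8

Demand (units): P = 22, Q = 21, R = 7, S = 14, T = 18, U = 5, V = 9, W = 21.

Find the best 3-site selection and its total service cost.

With exactly 3 open, each zone uses its cheapest among the chosen.
{Red, Blue, Amber}: P→Blue 7·22=154, Q→Blue 5·21=105, R→Blue 2·7=14, S→Blue 3·14=42, T→Red 2·18=36, U→Blue 10·5=50, V→Red 2·9=18, W→Amber 8·21=168. Service cost 587.
{Blue, Green, Amber}: service cost 632
{Red, Blue, Green}: service cost 650
Among all 4 size-3 choices, {Red, Blue, Amber} is lowest.

Choose Red, Blue and Amber; total service cost 587.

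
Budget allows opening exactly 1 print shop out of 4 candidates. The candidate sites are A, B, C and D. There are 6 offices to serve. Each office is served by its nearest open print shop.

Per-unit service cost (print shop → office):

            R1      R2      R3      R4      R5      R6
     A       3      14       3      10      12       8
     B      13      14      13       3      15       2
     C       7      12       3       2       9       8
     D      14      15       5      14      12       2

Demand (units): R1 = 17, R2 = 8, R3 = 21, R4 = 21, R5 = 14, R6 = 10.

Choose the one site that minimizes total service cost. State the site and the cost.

Choose C only; total service cost 526.

With exactly 1 open, each office uses its cheapest among the chosen.
{C}: R1→C 7·17=119, R2→C 12·8=96, R3→C 3·21=63, R4→C 2·21=42, R5→C 9·14=126, R6→C 8·10=80. Service cost 526.
{A}: service cost 684
{B}: service cost 899
Among all 4 size-1 choices, {C} is lowest.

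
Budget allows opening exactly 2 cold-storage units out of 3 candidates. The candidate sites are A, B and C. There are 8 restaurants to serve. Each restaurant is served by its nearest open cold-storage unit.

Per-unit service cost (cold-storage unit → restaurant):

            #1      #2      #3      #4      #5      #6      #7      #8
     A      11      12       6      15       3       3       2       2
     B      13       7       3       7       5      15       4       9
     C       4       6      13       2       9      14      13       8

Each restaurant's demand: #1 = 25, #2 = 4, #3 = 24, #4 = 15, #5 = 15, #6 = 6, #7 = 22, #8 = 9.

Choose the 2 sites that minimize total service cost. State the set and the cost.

Choose A and C; total service cost 423.

With exactly 2 open, each restaurant uses its cheapest among the chosen.
{A, C}: #1→C 4·25=100, #2→C 6·4=24, #3→A 6·24=144, #4→C 2·15=30, #5→A 3·15=45, #6→A 3·6=18, #7→A 2·22=44, #8→A 2·9=18. Service cost 423.
{B, C}: service cost 545
{A, B}: service cost 605
Among all 3 size-2 choices, {A, C} is lowest.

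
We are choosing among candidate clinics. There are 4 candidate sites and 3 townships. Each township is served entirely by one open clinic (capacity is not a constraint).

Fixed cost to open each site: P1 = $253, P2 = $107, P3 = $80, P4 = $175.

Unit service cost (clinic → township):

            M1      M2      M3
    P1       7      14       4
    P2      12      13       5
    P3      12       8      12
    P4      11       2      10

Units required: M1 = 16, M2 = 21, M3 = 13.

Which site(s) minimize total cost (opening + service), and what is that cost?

Open P4 only; minimum total cost 523.

For any fixed open set, each township goes to its cheapest open site; total = fixed + service.
{P4}: M1→P4 11·16=176, M2→P4 2·21=42, M3→P4 10·13=130. Service 348; fixed 175; total 523.
{P2, P4}: service 283 + fixed 282 = 565
{P3}: service 516 + fixed 80 = 596
{P1, P2, P3, P4}: service 206 + fixed 615 = 821
(All 15 nonempty subsets were checked; P4 only is lowest.)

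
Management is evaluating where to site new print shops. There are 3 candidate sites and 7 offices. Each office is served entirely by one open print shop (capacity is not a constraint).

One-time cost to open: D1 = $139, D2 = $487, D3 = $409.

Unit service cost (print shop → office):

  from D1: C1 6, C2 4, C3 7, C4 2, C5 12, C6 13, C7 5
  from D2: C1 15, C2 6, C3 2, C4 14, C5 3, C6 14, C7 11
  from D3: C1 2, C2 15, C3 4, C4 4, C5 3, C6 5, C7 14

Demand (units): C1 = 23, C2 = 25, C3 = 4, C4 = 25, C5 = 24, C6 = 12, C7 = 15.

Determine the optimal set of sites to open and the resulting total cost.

Open D1 and D3; minimum total cost 967.

For any fixed open set, each office goes to its cheapest open site; total = fixed + service.
{D1, D3}: C1→D3 2·23=46, C2→D1 4·25=100, C3→D3 4·4=16, C4→D1 2·25=50, C5→D3 3·24=72, C6→D3 5·12=60, C7→D1 5·15=75. Service 419; fixed 548; total 967.
{D1}: service 835 + fixed 139 = 974
{D1, D2}: service 599 + fixed 626 = 1225
{D1, D2, D3}: C1→D3 2·23=46, C2→D1 4·25=100, C3→D2 2·4=8, C4→D1 2·25=50, C5→D2 3·24=72, C6→D3 5·12=60, C7→D1 5·15=75. Service 411; fixed 1035; total 1446.
No other subset beats 967.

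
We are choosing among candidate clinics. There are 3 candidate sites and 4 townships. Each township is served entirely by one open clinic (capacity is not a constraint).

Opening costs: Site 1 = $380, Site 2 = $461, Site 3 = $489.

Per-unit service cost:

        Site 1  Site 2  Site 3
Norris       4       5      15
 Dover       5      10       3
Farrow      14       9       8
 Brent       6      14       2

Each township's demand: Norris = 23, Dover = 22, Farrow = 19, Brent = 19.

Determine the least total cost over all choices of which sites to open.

Minimum total cost: 962

For any fixed open set, each township goes to its cheapest open site; total = fixed + service.
{Site 1}: Norris→Site 1 4·23=92, Dover→Site 1 5·22=110, Farrow→Site 1 14·19=266, Brent→Site 1 6·19=114. Service 582; fixed 380; total 962.
{Site 3}: Norris→Site 3 15·23=345, Dover→Site 3 3·22=66, Farrow→Site 3 8·19=152, Brent→Site 3 2·19=38. Service 601; fixed 489; total 1090.
{Site 1, Site 3}: Norris→Site 1 4·23=92, Dover→Site 3 3·22=66, Farrow→Site 3 8·19=152, Brent→Site 3 2·19=38. Service 348; fixed 869; total 1217.
{Site 1, Site 2, Site 3}: Norris→Site 1 4·23=92, Dover→Site 3 3·22=66, Farrow→Site 3 8·19=152, Brent→Site 3 2·19=38. Service 348; fixed 1330; total 1678.
No other subset beats 962.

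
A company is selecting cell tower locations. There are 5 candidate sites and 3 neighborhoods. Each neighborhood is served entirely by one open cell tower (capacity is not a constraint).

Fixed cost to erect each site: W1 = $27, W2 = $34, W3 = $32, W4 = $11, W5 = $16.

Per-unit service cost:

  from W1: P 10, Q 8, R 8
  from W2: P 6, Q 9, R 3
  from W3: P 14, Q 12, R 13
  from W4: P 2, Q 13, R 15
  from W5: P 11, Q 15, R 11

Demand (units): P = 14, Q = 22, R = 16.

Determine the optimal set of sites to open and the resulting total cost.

Open W2 and W4; minimum total cost 319.

For any fixed open set, each neighborhood goes to its cheapest open site; total = fixed + service.
{W2, W4}: P→W4 2·14=28, Q→W2 9·22=198, R→W2 3·16=48. Service 274; fixed 45; total 319.
{W1, W2, W4}: service 252 + fixed 72 = 324
{W2, W4, W5}: service 274 + fixed 61 = 335
{W1, W2, W3, W4, W5}: service 252 + fixed 120 = 372
No other subset beats 319.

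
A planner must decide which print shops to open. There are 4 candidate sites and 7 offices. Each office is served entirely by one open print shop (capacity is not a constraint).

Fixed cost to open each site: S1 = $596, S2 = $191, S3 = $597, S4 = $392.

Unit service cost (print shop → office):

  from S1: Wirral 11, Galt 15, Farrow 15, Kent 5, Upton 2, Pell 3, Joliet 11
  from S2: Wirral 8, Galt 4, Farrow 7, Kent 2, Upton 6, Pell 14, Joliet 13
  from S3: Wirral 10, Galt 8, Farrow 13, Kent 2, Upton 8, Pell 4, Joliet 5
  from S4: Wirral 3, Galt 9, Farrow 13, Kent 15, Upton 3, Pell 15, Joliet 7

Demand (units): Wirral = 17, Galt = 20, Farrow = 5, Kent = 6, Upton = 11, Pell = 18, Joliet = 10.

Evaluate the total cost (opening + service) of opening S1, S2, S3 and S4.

Each office is assigned to its cheapest site among the open ones.
{S1, S2, S3, S4}: Wirral→S4 3·17=51, Galt→S2 4·20=80, Farrow→S2 7·5=35, Kent→S2 2·6=12, Upton→S1 2·11=22, Pell→S1 3·18=54, Joliet→S3 5·10=50. Service 304; fixed 1776; total 2080.

Total cost: 2080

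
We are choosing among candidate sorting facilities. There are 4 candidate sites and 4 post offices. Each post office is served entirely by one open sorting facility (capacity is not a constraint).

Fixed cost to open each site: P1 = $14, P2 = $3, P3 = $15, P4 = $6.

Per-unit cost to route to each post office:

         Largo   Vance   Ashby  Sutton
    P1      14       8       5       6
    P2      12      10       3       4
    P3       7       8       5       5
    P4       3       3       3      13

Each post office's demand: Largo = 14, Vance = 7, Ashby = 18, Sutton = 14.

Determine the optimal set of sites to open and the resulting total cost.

For any fixed open set, each post office goes to its cheapest open site; total = fixed + service.
{P2, P4}: Largo→P4 3·14=42, Vance→P4 3·7=21, Ashby→P2 3·18=54, Sutton→P2 4·14=56. Service 173; fixed 9; total 182.
{P1, P2, P4}: Largo→P4 3·14=42, Vance→P4 3·7=21, Ashby→P2 3·18=54, Sutton→P2 4·14=56. Service 173; fixed 23; total 196.
{P2, P3, P4}: service 173 + fixed 24 = 197
{P1, P2, P3, P4}: service 173 + fixed 38 = 211
No other subset beats 182.

Open P2 and P4; minimum total cost 182.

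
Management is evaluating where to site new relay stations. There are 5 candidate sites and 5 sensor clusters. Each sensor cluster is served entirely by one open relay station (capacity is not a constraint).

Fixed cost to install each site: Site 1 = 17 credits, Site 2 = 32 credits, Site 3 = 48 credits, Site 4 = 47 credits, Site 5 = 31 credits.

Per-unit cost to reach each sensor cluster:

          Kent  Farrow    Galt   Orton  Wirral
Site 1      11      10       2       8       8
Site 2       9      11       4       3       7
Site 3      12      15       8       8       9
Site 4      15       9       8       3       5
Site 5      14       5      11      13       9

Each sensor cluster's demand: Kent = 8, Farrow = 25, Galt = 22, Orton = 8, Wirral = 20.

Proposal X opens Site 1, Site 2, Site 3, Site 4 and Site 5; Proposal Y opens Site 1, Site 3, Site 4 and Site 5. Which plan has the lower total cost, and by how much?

Proposal Y is cheaper by 16.

Proposal X: {Site 1, Site 2, Site 3, Site 4, Site 5}: Kent→Site 2 9·8=72, Farrow→Site 5 5·25=125, Galt→Site 1 2·22=44, Orton→Site 2 3·8=24, Wirral→Site 4 5·20=100. Service 365; fixed 175; total 540.
Proposal Y: {Site 1, Site 3, Site 4, Site 5}: Kent→Site 1 11·8=88, Farrow→Site 5 5·25=125, Galt→Site 1 2·22=44, Orton→Site 4 3·8=24, Wirral→Site 4 5·20=100. Service 381; fixed 143; total 524.
Difference: |540 − 524| = 16.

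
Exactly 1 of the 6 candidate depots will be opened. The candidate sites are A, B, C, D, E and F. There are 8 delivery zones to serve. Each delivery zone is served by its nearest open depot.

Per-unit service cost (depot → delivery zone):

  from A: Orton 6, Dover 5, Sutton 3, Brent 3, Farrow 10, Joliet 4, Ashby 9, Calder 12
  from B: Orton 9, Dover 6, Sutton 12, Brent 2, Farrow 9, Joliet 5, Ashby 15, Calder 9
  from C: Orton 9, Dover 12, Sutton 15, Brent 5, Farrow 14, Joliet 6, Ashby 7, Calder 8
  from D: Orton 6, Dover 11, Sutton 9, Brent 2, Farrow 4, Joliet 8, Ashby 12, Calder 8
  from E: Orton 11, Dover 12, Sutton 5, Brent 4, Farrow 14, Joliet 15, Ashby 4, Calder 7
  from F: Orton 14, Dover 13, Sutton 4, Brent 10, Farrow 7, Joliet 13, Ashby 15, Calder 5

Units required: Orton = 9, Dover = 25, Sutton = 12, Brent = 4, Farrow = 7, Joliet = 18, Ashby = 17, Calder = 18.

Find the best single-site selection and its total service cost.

With exactly 1 open, each delivery zone uses its cheapest among the chosen.
{A}: Orton→A 6·9=54, Dover→A 5·25=125, Sutton→A 3·12=36, Brent→A 3·4=12, Farrow→A 10·7=70, Joliet→A 4·18=72, Ashby→A 9·17=153, Calder→A 12·18=216. Service cost 738.
{B}: service cost 953
{D}: service cost 965
Among all 6 size-1 choices, {A} is lowest.

Choose A only; total service cost 738.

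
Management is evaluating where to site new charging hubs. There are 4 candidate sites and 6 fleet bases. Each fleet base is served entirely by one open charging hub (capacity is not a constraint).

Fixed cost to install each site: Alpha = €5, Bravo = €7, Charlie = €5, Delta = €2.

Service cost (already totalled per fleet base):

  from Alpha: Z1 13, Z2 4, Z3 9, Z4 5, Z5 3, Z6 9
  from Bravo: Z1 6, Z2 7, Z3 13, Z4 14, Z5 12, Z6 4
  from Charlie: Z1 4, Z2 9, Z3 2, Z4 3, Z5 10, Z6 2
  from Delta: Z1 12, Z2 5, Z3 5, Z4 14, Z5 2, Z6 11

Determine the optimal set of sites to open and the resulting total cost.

Open Charlie and Delta; minimum total cost 25.

For any fixed open set, each fleet base goes to its cheapest open site; total = fixed + service.
{Charlie, Delta}: Z1→Charlie 4, Z2→Delta 5, Z3→Charlie 2, Z4→Charlie 3, Z5→Delta 2, Z6→Charlie 2. Service 18; fixed 7; total 25.
{Alpha, Charlie}: service 18 + fixed 10 = 28
{Alpha, Charlie, Delta}: service 17 + fixed 12 = 29
{Alpha, Bravo, Charlie, Delta}: Z1→Charlie 4, Z2→Alpha 4, Z3→Charlie 2, Z4→Charlie 3, Z5→Delta 2, Z6→Charlie 2. Service 17; fixed 19; total 36.
No other subset beats 25.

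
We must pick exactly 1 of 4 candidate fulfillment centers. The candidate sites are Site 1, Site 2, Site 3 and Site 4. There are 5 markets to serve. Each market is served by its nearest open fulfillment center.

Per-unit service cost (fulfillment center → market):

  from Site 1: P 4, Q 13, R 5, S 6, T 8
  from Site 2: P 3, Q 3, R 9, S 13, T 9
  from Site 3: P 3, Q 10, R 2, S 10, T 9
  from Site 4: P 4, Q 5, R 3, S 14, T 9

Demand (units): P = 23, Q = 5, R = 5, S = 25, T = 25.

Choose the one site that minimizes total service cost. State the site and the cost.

With exactly 1 open, each market uses its cheapest among the chosen.
{Site 1}: P→Site 1 4·23=92, Q→Site 1 13·5=65, R→Site 1 5·5=25, S→Site 1 6·25=150, T→Site 1 8·25=200. Service cost 532.
{Site 3}: service cost 604
{Site 2}: service cost 679
Among all 4 size-1 choices, {Site 1} is lowest.

Choose Site 1 only; total service cost 532.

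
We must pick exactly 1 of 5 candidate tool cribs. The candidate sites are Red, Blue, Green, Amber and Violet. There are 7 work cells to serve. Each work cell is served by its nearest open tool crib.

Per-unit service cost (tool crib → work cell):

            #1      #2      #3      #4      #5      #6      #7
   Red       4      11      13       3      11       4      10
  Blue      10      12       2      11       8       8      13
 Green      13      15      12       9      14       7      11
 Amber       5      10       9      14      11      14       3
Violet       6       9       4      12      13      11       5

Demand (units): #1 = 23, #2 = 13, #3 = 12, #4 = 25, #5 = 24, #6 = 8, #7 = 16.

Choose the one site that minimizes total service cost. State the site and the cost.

With exactly 1 open, each work cell uses its cheapest among the chosen.
{Red}: #1→Red 4·23=92, #2→Red 11·13=143, #3→Red 13·12=156, #4→Red 3·25=75, #5→Red 11·24=264, #6→Red 4·8=32, #7→Red 10·16=160. Service cost 922.
{Violet}: service cost 1083
{Amber}: service cost 1127
Among all 5 size-1 choices, {Red} is lowest.

Choose Red only; total service cost 922.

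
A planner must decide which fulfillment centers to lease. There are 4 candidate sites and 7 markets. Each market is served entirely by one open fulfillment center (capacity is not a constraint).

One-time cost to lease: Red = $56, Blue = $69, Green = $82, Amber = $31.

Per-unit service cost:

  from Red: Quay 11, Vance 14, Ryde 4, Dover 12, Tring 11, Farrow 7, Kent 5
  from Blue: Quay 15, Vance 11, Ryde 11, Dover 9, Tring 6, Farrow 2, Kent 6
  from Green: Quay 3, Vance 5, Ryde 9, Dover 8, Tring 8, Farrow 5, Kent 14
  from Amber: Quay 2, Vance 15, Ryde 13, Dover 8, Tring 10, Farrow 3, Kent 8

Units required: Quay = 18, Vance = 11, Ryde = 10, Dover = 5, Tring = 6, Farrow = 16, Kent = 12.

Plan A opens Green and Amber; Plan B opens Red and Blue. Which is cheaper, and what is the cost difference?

Plan A: {Green, Amber}: Quay→Amber 2·18=36, Vance→Green 5·11=55, Ryde→Green 9·10=90, Dover→Green 8·5=40, Tring→Green 8·6=48, Farrow→Amber 3·16=48, Kent→Amber 8·12=96. Service 413; fixed 113; total 526.
Plan B: {Red, Blue}: Quay→Red 11·18=198, Vance→Blue 11·11=121, Ryde→Red 4·10=40, Dover→Blue 9·5=45, Tring→Blue 6·6=36, Farrow→Blue 2·16=32, Kent→Red 5·12=60. Service 532; fixed 125; total 657.
Difference: |526 − 657| = 131.

Plan A is cheaper by 131.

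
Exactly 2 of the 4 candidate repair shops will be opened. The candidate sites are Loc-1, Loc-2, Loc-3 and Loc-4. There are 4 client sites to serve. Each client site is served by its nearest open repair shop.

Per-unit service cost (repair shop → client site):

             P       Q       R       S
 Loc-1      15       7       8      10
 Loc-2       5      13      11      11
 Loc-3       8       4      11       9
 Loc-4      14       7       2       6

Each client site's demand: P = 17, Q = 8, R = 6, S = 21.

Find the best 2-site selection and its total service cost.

Choose Loc-2 and Loc-4; total service cost 279.

With exactly 2 open, each client site uses its cheapest among the chosen.
{Loc-2, Loc-4}: P→Loc-2 5·17=85, Q→Loc-4 7·8=56, R→Loc-4 2·6=12, S→Loc-4 6·21=126. Service cost 279.
{Loc-3, Loc-4}: service cost 306
{Loc-2, Loc-3}: service cost 372
Among all 6 size-2 choices, {Loc-2, Loc-4} is lowest.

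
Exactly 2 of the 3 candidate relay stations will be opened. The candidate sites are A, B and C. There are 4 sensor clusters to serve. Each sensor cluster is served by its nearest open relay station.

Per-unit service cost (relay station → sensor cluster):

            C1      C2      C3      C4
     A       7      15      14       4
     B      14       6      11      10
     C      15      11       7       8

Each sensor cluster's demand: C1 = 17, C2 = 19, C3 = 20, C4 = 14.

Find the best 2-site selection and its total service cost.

Choose A and B; total service cost 509.

With exactly 2 open, each sensor cluster uses its cheapest among the chosen.
{A, B}: C1→A 7·17=119, C2→B 6·19=114, C3→B 11·20=220, C4→A 4·14=56. Service cost 509.
{A, C}: service cost 524
{B, C}: service cost 604
Among all 3 size-2 choices, {A, B} is lowest.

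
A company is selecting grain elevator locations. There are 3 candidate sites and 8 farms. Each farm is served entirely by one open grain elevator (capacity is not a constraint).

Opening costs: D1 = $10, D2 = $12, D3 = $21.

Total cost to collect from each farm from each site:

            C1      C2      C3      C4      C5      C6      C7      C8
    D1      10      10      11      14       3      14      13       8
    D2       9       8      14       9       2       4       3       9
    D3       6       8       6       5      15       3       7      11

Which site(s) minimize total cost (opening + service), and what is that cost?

For any fixed open set, each farm goes to its cheapest open site; total = fixed + service.
{D2}: C1→D2 9, C2→D2 8, C3→D2 14, C4→D2 9, C5→D2 2, C6→D2 4, C7→D2 3, C8→D2 9. Service 58; fixed 12; total 70.
{D2, D3}: service 42 + fixed 33 = 75
{D1, D2}: C1→D2 9, C2→D2 8, C3→D1 11, C4→D2 9, C5→D2 2, C6→D2 4, C7→D2 3, C8→D1 8. Service 54; fixed 22; total 76.
{D1, D2, D3}: service 41 + fixed 43 = 84
No other subset beats 70.

Open D2 only; minimum total cost 70.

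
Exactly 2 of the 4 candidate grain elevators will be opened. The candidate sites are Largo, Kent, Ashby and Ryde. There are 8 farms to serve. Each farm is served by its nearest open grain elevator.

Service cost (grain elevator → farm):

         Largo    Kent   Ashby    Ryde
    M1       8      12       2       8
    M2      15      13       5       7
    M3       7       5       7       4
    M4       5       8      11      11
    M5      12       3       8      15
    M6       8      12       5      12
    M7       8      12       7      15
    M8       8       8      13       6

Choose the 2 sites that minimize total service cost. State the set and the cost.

Choose Kent and Ashby; total service cost 43.

With exactly 2 open, each farm uses its cheapest among the chosen.
{Kent, Ashby}: M1→Ashby 2, M2→Ashby 5, M3→Kent 5, M4→Kent 8, M5→Kent 3, M6→Ashby 5, M7→Ashby 7, M8→Kent 8. Service cost 43.
{Largo, Ashby}: service cost 47
{Ashby, Ryde}: service cost 48
Among all 6 size-2 choices, {Kent, Ashby} is lowest.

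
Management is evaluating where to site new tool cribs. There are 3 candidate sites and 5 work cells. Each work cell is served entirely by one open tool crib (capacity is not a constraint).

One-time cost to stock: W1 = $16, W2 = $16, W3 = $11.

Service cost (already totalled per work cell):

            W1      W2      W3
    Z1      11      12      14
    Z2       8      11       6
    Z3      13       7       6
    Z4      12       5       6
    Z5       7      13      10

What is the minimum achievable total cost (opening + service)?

Minimum total cost: 53

For any fixed open set, each work cell goes to its cheapest open site; total = fixed + service.
{W3}: Z1→W3 14, Z2→W3 6, Z3→W3 6, Z4→W3 6, Z5→W3 10. Service 42; fixed 11; total 53.
{W1, W3}: service 36 + fixed 27 = 63
{W2}: service 48 + fixed 16 = 64
{W1, W2, W3}: Z1→W1 11, Z2→W3 6, Z3→W3 6, Z4→W2 5, Z5→W1 7. Service 35; fixed 43; total 78.
(All 7 nonempty subsets were checked; W3 only is lowest.)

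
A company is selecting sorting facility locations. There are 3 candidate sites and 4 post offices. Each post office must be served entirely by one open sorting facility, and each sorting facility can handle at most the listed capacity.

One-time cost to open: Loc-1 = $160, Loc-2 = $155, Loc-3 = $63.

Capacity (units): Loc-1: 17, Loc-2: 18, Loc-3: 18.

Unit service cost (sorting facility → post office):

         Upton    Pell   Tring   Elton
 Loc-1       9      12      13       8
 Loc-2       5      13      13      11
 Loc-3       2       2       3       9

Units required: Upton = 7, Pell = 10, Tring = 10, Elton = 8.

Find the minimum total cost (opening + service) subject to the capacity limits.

Minimum total cost: 470

Open {Loc-2, Loc-3}: Upton→Loc-3 2·7=14, Pell→Loc-3 2·10=20, Tring→Loc-2 13·10=130, Elton→Loc-2 11·8=88.
Loads: Loc-2 carries 18/18, Loc-3 carries 17/18. Service 252; fixed 218; total 470.
Next best feasible plan costs 475.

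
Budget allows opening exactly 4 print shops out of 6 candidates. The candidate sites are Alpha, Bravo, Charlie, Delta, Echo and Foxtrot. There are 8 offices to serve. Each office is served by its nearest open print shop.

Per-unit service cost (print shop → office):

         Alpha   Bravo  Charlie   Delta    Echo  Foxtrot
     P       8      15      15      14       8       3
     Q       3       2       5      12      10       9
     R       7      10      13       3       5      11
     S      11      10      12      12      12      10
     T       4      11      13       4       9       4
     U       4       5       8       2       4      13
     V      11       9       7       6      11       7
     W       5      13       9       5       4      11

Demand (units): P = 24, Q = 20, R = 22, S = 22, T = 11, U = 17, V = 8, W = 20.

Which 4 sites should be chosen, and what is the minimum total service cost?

Choose Bravo, Delta, Echo and Foxtrot; total service cost 604.

With exactly 4 open, each office uses its cheapest among the chosen.
{Bravo, Delta, Echo, Foxtrot}: P→Foxtrot 3·24=72, Q→Bravo 2·20=40, R→Delta 3·22=66, S→Bravo 10·22=220, T→Delta 4·11=44, U→Delta 2·17=34, V→Delta 6·8=48, W→Echo 4·20=80. Service cost 604.
{Alpha, Bravo, Delta, Foxtrot}: service cost 624
{Alpha, Delta, Echo, Foxtrot}: service cost 624
Among all 15 size-4 choices, {Bravo, Delta, Echo, Foxtrot} is lowest.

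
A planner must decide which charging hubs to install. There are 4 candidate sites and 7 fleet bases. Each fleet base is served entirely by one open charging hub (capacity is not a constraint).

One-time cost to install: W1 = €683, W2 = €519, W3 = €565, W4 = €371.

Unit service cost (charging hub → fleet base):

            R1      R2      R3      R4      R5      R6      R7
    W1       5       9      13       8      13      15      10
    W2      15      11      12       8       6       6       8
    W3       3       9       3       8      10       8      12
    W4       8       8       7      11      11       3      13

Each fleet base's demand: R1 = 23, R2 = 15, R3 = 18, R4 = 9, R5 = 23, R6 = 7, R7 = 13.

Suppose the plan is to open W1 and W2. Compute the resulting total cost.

Each fleet base is assigned to its cheapest site among the open ones.
{W1, W2}: R1→W1 5·23=115, R2→W1 9·15=135, R3→W2 12·18=216, R4→W1 8·9=72, R5→W2 6·23=138, R6→W2 6·7=42, R7→W2 8·13=104. Service 822; fixed 1202; total 2024.

Total cost: 2024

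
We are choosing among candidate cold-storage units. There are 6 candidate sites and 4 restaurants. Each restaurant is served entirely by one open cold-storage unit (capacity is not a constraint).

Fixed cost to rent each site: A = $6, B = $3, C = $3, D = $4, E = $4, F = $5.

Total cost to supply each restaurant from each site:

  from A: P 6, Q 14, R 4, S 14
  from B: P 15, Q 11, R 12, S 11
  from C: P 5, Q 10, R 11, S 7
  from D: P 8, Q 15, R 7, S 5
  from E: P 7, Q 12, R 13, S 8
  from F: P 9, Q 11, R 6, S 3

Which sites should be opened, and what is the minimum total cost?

Open C and F; minimum total cost 32.

For any fixed open set, each restaurant goes to its cheapest open site; total = fixed + service.
{C, F}: P→C 5, Q→C 10, R→F 6, S→F 3. Service 24; fixed 8; total 32.
{C, D}: service 27 + fixed 7 = 34
{F}: service 29 + fixed 5 = 34
{A, B, C, D, E, F}: service 22 + fixed 25 = 47
No other subset beats 32.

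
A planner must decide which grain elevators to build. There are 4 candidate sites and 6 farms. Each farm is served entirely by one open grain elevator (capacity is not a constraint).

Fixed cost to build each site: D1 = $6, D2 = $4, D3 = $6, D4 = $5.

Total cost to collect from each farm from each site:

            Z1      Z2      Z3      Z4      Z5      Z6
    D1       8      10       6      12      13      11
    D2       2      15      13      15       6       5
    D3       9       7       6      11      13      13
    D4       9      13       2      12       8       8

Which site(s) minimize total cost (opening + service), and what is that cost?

For any fixed open set, each farm goes to its cheapest open site; total = fixed + service.
{D2, D3}: Z1→D2 2, Z2→D3 7, Z3→D3 6, Z4→D3 11, Z5→D2 6, Z6→D2 5. Service 37; fixed 10; total 47.
{D2, D3, D4}: Z1→D2 2, Z2→D3 7, Z3→D4 2, Z4→D3 11, Z5→D2 6, Z6→D2 5. Service 33; fixed 15; total 48.
{D2, D4}: service 40 + fixed 9 = 49
{D1, D2, D3, D4}: Z1→D2 2, Z2→D3 7, Z3→D4 2, Z4→D3 11, Z5→D2 6, Z6→D2 5. Service 33; fixed 21; total 54.
No other subset beats 47.

Open D2 and D3; minimum total cost 47.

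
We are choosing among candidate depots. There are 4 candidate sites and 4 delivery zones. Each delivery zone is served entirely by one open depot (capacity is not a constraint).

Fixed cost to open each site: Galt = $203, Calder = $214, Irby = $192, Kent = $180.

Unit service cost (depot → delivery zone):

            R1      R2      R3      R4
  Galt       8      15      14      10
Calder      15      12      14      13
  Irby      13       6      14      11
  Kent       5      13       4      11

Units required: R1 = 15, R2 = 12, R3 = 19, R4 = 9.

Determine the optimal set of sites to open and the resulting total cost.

For any fixed open set, each delivery zone goes to its cheapest open site; total = fixed + service.
{Kent}: R1→Kent 5·15=75, R2→Kent 13·12=156, R3→Kent 4·19=76, R4→Kent 11·9=99. Service 406; fixed 180; total 586.
{Irby, Kent}: R1→Kent 5·15=75, R2→Irby 6·12=72, R3→Kent 4·19=76, R4→Irby 11·9=99. Service 322; fixed 372; total 694.
{Galt, Kent}: service 397 + fixed 383 = 780
{Galt, Calder, Irby, Kent}: R1→Kent 5·15=75, R2→Irby 6·12=72, R3→Kent 4·19=76, R4→Galt 10·9=90. Service 313; fixed 789; total 1102.
(All 15 nonempty subsets were checked; Kent only is lowest.)

Open Kent only; minimum total cost 586.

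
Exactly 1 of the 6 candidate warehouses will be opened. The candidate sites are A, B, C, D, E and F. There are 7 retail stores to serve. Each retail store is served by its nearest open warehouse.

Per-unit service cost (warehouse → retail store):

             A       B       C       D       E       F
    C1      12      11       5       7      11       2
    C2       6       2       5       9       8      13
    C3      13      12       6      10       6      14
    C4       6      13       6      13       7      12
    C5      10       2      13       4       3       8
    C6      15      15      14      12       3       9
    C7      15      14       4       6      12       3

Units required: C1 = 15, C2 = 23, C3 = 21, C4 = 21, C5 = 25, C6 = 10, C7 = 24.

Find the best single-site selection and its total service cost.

With exactly 1 open, each retail store uses its cheapest among the chosen.
{C}: C1→C 5·15=75, C2→C 5·23=115, C3→C 6·21=126, C4→C 6·21=126, C5→C 13·25=325, C6→C 14·10=140, C7→C 4·24=96. Service cost 1003.
{E}: service cost 1015
{D}: service cost 1159
Among all 6 size-1 choices, {C} is lowest.

Choose C only; total service cost 1003.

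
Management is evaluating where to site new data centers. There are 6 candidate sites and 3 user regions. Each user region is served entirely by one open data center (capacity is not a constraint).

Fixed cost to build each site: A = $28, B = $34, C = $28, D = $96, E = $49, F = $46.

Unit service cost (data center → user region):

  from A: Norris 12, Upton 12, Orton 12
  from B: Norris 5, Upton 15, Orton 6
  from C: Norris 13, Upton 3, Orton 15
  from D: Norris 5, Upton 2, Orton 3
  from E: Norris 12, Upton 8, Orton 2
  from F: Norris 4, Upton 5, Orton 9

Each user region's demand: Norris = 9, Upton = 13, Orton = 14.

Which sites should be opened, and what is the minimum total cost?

Open D only; minimum total cost 209.

For any fixed open set, each user region goes to its cheapest open site; total = fixed + service.
{D}: Norris→D 5·9=45, Upton→D 2·13=26, Orton→D 3·14=42. Service 113; fixed 96; total 209.
{B, C, E}: service 112 + fixed 111 = 223
{E, F}: Norris→F 4·9=36, Upton→F 5·13=65, Orton→E 2·14=28. Service 129; fixed 95; total 224.
{A, B, C, D, E, F}: service 90 + fixed 281 = 371
No other subset beats 209.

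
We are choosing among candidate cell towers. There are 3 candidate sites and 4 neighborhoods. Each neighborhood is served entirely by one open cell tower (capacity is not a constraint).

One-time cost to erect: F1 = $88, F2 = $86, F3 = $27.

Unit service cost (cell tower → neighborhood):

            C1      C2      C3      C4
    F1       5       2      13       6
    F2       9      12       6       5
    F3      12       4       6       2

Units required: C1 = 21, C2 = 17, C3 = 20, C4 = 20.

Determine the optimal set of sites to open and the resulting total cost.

Open F1 and F3; minimum total cost 414.

For any fixed open set, each neighborhood goes to its cheapest open site; total = fixed + service.
{F1, F3}: C1→F1 5·21=105, C2→F1 2·17=34, C3→F3 6·20=120, C4→F3 2·20=40. Service 299; fixed 115; total 414.
{F1, F2, F3}: service 299 + fixed 201 = 500
{F3}: C1→F3 12·21=252, C2→F3 4·17=68, C3→F3 6·20=120, C4→F3 2·20=40. Service 480; fixed 27; total 507.
(All 7 nonempty subsets were checked; F1 and F3 is lowest.)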